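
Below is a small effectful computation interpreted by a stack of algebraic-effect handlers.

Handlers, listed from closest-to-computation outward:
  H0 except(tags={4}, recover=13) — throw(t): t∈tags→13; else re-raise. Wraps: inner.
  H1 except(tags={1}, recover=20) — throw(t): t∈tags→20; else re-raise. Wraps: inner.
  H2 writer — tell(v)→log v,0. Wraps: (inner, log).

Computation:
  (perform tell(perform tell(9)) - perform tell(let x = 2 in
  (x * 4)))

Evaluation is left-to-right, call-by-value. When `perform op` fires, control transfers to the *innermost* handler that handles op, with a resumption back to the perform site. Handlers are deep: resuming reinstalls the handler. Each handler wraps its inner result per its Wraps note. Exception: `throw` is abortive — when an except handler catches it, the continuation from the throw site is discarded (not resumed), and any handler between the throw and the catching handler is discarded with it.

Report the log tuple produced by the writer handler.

Answer: (9, 0, 8)

Step-by-step:
tell(9) @ H2 ⇒ log+=9
tell(0) @ H2 ⇒ log+=0
tell(8) @ H2 ⇒ log+=8
H0 returns 0
H1 returns 0
H2 returns (0, (9, 0, 8))
= (0, (9, 0, 8))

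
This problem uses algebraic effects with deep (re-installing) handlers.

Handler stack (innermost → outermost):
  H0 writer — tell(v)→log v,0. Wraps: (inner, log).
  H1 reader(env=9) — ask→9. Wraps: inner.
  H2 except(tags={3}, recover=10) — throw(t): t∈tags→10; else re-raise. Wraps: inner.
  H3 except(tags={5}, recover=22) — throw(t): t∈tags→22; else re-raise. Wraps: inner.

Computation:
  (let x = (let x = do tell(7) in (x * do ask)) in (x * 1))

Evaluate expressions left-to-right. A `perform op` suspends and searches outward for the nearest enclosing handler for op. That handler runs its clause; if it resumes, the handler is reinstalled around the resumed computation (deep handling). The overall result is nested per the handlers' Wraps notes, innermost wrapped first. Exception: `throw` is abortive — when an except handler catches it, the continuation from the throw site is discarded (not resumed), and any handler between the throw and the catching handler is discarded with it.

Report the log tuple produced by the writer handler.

Answer: (7)

Working:
tell(7) @ H0 ⇒ log+=7
ask @ H1 ⇒ 9
H0 returns (0, (7))
H1 returns (0, (7))
H2 returns (0, (7))
H3 returns (0, (7))
= (0, (7))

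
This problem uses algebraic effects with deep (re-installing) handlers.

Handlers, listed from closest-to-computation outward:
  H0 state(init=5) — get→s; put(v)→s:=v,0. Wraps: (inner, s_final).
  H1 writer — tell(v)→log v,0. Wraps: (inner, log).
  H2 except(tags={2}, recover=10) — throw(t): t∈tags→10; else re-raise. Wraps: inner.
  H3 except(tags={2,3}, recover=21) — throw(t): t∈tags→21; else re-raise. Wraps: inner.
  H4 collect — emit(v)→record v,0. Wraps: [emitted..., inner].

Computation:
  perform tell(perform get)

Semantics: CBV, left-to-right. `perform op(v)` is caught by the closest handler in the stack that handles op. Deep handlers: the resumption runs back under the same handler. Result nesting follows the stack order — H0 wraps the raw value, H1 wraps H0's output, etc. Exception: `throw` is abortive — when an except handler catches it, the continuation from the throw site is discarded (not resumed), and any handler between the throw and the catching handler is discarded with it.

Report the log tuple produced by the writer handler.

Working:
get @ H0 ⇒ 5
tell(5) @ H1 ⇒ log+=5
H0 returns (0, 5)
H1 returns ((0, 5), (5))
H2 returns ((0, 5), (5))
H3 returns ((0, 5), (5))
H4 returns [((0, 5), (5))]
= [((0, 5), (5))]

Answer: (5)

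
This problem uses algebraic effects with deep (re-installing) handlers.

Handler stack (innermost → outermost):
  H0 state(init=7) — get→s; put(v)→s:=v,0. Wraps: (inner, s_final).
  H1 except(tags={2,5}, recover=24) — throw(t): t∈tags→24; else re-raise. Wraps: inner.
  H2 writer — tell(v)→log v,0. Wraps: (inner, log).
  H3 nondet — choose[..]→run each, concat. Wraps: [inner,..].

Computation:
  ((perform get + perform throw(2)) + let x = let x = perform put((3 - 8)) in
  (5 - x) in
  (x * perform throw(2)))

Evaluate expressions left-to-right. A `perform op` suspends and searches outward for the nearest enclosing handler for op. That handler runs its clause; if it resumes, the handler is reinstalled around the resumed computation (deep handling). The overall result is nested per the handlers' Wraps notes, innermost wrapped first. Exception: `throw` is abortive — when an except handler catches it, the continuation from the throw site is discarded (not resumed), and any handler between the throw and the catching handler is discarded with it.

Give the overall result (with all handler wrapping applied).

Answer: [(24, ())]

Step-by-step:
get @ H0 ⇒ 7
throw(2) @ H1 caught ⇒ 24
H2 returns (24, ())
H3 returns [(24, ())]
= [(24, ())]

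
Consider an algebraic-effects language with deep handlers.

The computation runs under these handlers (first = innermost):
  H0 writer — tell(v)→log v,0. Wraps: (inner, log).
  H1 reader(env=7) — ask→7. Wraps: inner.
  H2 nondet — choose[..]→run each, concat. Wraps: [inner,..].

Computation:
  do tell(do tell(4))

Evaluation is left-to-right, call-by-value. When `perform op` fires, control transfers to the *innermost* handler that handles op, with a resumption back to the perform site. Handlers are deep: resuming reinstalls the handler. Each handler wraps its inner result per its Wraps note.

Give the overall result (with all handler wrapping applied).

Answer: [(0, (4, 0))]

Working:
tell(4) @ H0 ⇒ log+=4
tell(0) @ H0 ⇒ log+=0
H0 returns (0, (4, 0))
H1 returns (0, (4, 0))
H2 returns [(0, (4, 0))]
= [(0, (4, 0))]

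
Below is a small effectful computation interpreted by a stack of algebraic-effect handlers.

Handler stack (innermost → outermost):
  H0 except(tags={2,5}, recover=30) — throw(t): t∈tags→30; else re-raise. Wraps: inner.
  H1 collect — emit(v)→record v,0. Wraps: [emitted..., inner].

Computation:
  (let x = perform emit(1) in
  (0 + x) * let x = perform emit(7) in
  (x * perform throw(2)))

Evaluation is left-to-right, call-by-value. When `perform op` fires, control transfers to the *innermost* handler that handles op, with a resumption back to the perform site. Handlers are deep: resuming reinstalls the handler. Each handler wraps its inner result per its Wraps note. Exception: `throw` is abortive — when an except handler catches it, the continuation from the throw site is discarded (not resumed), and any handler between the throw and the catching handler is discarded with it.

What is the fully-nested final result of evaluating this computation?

Answer: [1, 7, 30]

Working:
emit(1) @ H1 ⇒ out+=1
emit(7) @ H1 ⇒ out+=7
throw(2) @ H0 caught ⇒ 30
H1 returns [1, 7, 30]
= [1, 7, 30]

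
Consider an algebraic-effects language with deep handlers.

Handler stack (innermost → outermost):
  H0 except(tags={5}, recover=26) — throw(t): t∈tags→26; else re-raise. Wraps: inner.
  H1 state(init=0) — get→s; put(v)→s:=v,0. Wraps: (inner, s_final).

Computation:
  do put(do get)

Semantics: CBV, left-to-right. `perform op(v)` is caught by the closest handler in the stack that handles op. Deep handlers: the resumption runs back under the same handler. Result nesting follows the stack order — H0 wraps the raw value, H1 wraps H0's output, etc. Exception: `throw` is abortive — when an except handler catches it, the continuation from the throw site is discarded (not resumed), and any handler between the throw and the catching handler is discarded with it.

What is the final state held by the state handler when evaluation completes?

Answer: 0

Step-by-step:
get @ H1 ⇒ 0
put(0) @ H1 ⇒ s:=0
H0 returns 0
H1 returns (0, 0)
= (0, 0)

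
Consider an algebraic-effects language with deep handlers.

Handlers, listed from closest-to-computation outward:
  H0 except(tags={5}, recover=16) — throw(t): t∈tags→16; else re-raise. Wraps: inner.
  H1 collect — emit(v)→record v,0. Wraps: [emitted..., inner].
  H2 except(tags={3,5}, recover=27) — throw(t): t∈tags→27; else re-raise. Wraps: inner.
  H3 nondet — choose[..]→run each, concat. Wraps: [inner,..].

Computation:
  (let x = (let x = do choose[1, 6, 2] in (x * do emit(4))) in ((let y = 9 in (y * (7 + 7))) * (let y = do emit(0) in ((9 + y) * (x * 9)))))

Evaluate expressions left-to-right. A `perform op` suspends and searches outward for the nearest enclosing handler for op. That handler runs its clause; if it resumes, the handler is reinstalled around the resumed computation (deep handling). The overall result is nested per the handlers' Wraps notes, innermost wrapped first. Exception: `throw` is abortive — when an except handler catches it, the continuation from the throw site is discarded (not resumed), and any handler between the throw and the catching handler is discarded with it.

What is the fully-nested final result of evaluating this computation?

Answer: [[4, 0, 0], [4, 0, 0], [4, 0, 0]]

Step-by-step:
choose[1, 6, 2] @ H3
  branch[0] choose=1:
    emit(4) @ H1 ⇒ out+=4
    emit(0) @ H1 ⇒ out+=0
    H0 returns 0
    H1 returns [4, 0, 0]
    H2 returns [4, 0, 0]
    H3 returns [[4, 0, 0]]
  branch[1] choose=6:
    emit(4) @ H1 ⇒ out+=4
    emit(0) @ H1 ⇒ out+=0
    H0 returns 0
    H1 returns [4, 0, 0]
    H2 returns [4, 0, 0]
    H3 returns [[4, 0, 0]]
  branch[2] choose=2:
    emit(4) @ H1 ⇒ out+=4
    emit(0) @ H1 ⇒ out+=0
    H0 returns 0
    H1 returns [4, 0, 0]
    H2 returns [4, 0, 0]
    H3 returns [[4, 0, 0]]
= [[4, 0, 0], [4, 0, 0], [4, 0, 0]]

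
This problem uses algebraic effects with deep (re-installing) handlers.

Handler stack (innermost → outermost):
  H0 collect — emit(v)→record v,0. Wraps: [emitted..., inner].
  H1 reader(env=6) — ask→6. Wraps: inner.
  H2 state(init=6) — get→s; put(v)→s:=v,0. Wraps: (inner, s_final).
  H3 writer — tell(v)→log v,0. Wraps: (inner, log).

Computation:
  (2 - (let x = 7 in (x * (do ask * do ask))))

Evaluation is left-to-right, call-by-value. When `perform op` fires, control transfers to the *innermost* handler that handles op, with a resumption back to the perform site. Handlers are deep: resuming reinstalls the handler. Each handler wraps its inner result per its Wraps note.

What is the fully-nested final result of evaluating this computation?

Answer: (([-250], 6), ())

Step-by-step:
ask @ H1 ⇒ 6
ask @ H1 ⇒ 6
H0 returns [-250]
H1 returns [-250]
H2 returns ([-250], 6)
H3 returns (([-250], 6), ())
= (([-250], 6), ())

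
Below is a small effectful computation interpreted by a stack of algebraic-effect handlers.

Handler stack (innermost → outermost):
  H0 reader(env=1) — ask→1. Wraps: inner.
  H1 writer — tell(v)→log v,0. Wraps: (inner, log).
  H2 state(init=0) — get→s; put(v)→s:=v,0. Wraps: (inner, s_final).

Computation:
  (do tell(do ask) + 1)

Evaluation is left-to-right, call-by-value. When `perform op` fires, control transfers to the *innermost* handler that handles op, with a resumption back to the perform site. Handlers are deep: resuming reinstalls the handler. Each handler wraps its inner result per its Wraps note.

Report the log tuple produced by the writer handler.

Evaluation trace:
ask @ H0 ⇒ 1
tell(1) @ H1 ⇒ log+=1
H0 returns 1
H1 returns (1, (1))
H2 returns ((1, (1)), 0)
= ((1, (1)), 0)

Answer: (1)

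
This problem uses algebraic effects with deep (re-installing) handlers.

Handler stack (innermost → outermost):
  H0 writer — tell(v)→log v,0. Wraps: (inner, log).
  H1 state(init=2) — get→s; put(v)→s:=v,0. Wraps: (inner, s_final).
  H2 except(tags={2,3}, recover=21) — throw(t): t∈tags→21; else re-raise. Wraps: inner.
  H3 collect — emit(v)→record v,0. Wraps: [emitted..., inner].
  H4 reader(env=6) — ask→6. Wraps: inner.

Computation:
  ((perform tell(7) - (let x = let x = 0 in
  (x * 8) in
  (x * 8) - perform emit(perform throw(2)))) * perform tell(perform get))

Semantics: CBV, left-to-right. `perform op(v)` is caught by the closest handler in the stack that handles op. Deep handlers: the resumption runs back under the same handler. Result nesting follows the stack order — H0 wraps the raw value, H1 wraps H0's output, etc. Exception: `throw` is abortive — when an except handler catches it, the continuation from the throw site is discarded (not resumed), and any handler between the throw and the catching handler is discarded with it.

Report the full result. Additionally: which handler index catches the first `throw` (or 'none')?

Answer: [21] ; first throw caught by: H2

Evaluation trace:
tell(7) @ H0 ⇒ log+=7
throw(2) @ H2 caught ⇒ 21
H3 returns [21]
H4 returns [21]
= [21]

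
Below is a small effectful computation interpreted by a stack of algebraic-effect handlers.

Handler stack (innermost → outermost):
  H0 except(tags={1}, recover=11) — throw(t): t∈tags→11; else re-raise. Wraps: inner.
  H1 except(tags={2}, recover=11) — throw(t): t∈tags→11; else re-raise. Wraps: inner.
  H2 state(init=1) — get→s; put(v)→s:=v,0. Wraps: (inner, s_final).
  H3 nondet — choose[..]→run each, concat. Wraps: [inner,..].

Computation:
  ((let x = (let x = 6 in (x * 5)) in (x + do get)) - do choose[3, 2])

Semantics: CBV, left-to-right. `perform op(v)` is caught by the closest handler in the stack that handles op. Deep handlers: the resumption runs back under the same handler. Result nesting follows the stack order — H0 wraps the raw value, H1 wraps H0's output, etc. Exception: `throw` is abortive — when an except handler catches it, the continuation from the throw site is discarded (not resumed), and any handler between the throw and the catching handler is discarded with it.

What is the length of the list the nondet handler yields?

Evaluation trace:
get @ H2 ⇒ 1
choose[3, 2] @ H3
  branch[0] choose=3:
    H0 returns 28
    H1 returns 28
    H2 returns (28, 1)
    H3 returns [(28, 1)]
  branch[1] choose=2:
    H0 returns 29
    H1 returns 29
    H2 returns (29, 1)
    H3 returns [(29, 1)]
= [(28, 1), (29, 1)]

Answer: 2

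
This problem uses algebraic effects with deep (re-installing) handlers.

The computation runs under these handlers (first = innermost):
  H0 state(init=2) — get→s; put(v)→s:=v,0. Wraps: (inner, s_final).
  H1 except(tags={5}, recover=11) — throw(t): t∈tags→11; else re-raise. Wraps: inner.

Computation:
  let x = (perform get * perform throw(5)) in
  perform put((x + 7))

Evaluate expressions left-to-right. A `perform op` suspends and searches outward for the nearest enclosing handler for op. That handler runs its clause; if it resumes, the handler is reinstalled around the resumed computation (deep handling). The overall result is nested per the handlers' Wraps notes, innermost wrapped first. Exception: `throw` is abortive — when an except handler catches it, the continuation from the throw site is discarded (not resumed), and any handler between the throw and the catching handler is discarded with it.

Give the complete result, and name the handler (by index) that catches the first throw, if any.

Evaluation trace:
get @ H0 ⇒ 2
throw(5) @ H1 caught ⇒ 11
= 11

Answer: 11 ; first throw caught by: H1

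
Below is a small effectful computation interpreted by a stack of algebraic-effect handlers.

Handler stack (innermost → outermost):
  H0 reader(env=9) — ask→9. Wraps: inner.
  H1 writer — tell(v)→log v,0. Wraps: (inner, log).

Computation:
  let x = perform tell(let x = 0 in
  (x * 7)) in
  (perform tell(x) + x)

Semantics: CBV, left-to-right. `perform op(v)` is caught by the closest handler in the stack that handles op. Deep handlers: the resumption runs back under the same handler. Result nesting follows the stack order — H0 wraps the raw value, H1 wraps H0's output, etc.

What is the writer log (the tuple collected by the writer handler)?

Evaluation trace:
tell(0) @ H1 ⇒ log+=0
tell(0) @ H1 ⇒ log+=0
H0 returns 0
H1 returns (0, (0, 0))
= (0, (0, 0))

Answer: (0, 0)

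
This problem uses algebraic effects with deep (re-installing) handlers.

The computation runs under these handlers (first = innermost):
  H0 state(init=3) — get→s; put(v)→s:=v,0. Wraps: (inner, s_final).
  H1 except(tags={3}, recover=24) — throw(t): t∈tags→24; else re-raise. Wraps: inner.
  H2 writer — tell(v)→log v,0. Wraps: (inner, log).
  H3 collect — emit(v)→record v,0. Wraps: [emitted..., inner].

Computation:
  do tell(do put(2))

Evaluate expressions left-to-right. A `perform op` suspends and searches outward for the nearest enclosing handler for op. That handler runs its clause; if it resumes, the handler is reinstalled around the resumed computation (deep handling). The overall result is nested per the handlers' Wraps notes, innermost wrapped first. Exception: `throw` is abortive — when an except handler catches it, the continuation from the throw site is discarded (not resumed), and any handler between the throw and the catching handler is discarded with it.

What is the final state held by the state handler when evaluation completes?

Evaluation trace:
put(2) @ H0 ⇒ s:=2
tell(0) @ H2 ⇒ log+=0
H0 returns (0, 2)
H1 returns (0, 2)
H2 returns ((0, 2), (0))
H3 returns [((0, 2), (0))]
= [((0, 2), (0))]

Answer: 2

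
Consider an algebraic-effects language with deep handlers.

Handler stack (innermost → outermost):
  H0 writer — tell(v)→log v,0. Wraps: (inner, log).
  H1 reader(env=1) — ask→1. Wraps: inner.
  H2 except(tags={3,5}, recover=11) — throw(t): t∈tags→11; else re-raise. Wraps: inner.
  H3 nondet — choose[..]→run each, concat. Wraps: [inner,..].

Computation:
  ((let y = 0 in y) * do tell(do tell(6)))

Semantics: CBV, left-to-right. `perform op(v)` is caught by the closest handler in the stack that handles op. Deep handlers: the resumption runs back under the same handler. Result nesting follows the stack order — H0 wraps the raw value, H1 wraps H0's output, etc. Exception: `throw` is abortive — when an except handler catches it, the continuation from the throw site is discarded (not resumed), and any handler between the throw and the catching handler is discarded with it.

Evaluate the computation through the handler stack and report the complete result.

Evaluation trace:
tell(6) @ H0 ⇒ log+=6
tell(0) @ H0 ⇒ log+=0
H0 returns (0, (6, 0))
H1 returns (0, (6, 0))
H2 returns (0, (6, 0))
H3 returns [(0, (6, 0))]
= [(0, (6, 0))]

Answer: [(0, (6, 0))]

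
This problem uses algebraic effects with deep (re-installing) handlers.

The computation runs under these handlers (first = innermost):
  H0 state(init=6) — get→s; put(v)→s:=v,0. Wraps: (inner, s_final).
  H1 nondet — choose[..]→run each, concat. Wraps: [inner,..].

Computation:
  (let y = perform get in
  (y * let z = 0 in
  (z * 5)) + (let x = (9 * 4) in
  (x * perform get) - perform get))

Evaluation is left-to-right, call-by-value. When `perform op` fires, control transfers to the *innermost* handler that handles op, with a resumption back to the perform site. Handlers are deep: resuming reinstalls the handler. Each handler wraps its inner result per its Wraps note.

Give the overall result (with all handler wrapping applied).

Evaluation trace:
get @ H0 ⇒ 6
get @ H0 ⇒ 6
get @ H0 ⇒ 6
H0 returns (210, 6)
H1 returns [(210, 6)]
= [(210, 6)]

Answer: [(210, 6)]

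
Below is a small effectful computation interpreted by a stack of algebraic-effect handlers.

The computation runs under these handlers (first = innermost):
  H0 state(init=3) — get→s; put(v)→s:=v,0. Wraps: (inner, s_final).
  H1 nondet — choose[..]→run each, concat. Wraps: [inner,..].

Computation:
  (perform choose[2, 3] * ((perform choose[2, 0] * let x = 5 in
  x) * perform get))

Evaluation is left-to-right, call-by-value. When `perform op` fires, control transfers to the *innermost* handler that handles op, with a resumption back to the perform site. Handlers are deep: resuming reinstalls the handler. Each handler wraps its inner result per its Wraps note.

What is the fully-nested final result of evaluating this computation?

Answer: [(60, 3), (0, 3), (90, 3), (0, 3)]

Working:
choose[2, 3] @ H1
  branch[0] choose=2:
    choose[2, 0] @ H1
      branch[0] choose=2:
        get @ H0 ⇒ 3
        H0 returns (60, 3)
        H1 returns [(60, 3)]
      branch[1] choose=0:
        get @ H0 ⇒ 3
        H0 returns (0, 3)
        H1 returns [(0, 3)]
  branch[1] choose=3:
    choose[2, 0] @ H1
      branch[0] choose=2:
        get @ H0 ⇒ 3
        H0 returns (90, 3)
        H1 returns [(90, 3)]
      branch[1] choose=0:
        get @ H0 ⇒ 3
        H0 returns (0, 3)
        H1 returns [(0, 3)]
= [(60, 3), (0, 3), (90, 3), (0, 3)]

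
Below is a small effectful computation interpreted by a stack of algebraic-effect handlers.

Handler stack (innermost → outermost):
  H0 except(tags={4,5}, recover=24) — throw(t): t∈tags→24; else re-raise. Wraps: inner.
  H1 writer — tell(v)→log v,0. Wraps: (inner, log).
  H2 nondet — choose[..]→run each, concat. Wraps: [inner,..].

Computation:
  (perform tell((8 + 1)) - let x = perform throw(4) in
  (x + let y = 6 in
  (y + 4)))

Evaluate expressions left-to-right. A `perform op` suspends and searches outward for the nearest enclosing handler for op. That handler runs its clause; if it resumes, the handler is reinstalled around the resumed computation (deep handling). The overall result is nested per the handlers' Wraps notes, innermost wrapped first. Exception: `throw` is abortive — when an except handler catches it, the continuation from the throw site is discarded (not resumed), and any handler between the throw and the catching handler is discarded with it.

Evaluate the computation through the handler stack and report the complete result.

Evaluation trace:
tell(9) @ H1 ⇒ log+=9
throw(4) @ H0 caught ⇒ 24
H1 returns (24, (9))
H2 returns [(24, (9))]
= [(24, (9))]

Answer: [(24, (9))]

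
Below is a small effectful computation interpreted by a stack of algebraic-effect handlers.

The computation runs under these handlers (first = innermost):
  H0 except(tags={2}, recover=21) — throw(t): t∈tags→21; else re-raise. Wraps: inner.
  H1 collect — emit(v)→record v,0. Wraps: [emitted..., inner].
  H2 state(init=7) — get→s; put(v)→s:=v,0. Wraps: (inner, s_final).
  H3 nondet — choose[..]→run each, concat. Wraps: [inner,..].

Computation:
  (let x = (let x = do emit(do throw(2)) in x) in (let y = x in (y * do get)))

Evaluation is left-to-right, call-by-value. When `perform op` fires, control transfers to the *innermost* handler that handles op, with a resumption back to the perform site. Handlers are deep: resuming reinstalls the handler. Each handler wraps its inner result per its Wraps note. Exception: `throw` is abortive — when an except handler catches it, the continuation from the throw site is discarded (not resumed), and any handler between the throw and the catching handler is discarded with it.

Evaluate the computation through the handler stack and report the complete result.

Step-by-step:
throw(2) @ H0 caught ⇒ 21
H1 returns [21]
H2 returns ([21], 7)
H3 returns [([21], 7)]
= [([21], 7)]

Answer: [([21], 7)]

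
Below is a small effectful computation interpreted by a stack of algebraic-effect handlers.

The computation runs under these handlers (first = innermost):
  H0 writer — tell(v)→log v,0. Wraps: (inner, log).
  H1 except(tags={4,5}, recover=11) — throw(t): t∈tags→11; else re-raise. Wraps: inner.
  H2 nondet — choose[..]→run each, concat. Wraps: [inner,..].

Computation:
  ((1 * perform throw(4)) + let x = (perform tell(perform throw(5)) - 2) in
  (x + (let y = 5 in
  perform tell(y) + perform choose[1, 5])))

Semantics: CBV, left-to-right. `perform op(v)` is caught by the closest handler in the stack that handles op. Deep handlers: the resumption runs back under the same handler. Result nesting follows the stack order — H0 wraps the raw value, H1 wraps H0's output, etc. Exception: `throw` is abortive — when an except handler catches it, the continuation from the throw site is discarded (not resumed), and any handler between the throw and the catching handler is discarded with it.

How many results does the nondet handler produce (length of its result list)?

Answer: 1

Evaluation trace:
throw(4) @ H1 caught ⇒ 11
H2 returns [11]
= [11]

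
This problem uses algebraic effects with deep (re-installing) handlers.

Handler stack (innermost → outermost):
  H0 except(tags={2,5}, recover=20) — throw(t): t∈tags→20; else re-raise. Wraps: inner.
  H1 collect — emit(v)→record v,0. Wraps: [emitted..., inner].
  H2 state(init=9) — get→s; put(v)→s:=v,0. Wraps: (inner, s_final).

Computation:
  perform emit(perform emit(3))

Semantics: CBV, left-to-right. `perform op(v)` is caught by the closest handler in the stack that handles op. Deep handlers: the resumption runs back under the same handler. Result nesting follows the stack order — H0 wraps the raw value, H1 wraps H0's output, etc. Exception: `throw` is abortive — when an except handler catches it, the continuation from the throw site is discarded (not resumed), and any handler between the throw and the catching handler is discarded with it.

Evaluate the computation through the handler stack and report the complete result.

Working:
emit(3) @ H1 ⇒ out+=3
emit(0) @ H1 ⇒ out+=0
H0 returns 0
H1 returns [3, 0, 0]
H2 returns ([3, 0, 0], 9)
= ([3, 0, 0], 9)

Answer: ([3, 0, 0], 9)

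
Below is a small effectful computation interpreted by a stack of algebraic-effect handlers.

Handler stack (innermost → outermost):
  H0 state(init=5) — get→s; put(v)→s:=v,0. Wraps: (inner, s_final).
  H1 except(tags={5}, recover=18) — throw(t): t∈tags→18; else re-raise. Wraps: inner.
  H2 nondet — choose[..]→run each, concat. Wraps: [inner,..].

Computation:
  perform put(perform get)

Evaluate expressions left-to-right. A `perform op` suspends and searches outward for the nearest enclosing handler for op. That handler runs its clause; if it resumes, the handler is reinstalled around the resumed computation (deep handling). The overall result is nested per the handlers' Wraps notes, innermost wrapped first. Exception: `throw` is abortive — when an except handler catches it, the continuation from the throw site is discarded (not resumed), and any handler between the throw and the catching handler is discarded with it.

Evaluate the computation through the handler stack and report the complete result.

Answer: [(0, 5)]

Evaluation trace:
get @ H0 ⇒ 5
put(5) @ H0 ⇒ s:=5
H0 returns (0, 5)
H1 returns (0, 5)
H2 returns [(0, 5)]
= [(0, 5)]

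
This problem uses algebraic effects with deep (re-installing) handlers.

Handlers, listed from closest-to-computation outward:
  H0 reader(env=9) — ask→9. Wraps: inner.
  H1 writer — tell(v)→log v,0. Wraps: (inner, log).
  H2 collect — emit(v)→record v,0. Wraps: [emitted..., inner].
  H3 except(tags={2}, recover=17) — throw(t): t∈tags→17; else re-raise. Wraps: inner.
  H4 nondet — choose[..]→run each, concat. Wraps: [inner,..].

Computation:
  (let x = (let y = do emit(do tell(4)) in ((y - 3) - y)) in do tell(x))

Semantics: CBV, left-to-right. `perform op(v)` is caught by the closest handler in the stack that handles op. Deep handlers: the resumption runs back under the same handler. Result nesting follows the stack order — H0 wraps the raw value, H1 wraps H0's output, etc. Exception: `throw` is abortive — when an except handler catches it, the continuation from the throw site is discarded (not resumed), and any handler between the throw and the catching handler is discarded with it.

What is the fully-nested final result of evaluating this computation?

Answer: [[0, (0, (4, -3))]]

Working:
tell(4) @ H1 ⇒ log+=4
emit(0) @ H2 ⇒ out+=0
tell(-3) @ H1 ⇒ log+=-3
H0 returns 0
H1 returns (0, (4, -3))
H2 returns [0, (0, (4, -3))]
H3 returns [0, (0, (4, -3))]
H4 returns [[0, (0, (4, -3))]]
= [[0, (0, (4, -3))]]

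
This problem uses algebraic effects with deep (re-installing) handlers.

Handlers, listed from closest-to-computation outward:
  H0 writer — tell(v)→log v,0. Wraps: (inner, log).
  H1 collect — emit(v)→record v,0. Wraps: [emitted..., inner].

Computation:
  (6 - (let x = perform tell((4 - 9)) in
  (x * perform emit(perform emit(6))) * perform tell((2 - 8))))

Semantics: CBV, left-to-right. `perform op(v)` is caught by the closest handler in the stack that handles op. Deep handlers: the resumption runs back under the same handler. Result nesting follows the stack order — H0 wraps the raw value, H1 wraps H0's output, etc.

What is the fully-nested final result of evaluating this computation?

Answer: [6, 0, (6, (-5, -6))]

Working:
tell(-5) @ H0 ⇒ log+=-5
emit(6) @ H1 ⇒ out+=6
emit(0) @ H1 ⇒ out+=0
tell(-6) @ H0 ⇒ log+=-6
H0 returns (6, (-5, -6))
H1 returns [6, 0, (6, (-5, -6))]
= [6, 0, (6, (-5, -6))]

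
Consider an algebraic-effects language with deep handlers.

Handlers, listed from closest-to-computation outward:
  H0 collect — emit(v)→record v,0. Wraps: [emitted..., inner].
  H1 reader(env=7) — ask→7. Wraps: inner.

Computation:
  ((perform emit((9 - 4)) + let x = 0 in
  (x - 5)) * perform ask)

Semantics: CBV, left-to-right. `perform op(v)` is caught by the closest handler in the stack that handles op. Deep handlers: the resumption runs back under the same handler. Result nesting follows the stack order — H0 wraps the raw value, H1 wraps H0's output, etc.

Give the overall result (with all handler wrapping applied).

Step-by-step:
emit(5) @ H0 ⇒ out+=5
ask @ H1 ⇒ 7
H0 returns [5, -35]
H1 returns [5, -35]
= [5, -35]

Answer: [5, -35]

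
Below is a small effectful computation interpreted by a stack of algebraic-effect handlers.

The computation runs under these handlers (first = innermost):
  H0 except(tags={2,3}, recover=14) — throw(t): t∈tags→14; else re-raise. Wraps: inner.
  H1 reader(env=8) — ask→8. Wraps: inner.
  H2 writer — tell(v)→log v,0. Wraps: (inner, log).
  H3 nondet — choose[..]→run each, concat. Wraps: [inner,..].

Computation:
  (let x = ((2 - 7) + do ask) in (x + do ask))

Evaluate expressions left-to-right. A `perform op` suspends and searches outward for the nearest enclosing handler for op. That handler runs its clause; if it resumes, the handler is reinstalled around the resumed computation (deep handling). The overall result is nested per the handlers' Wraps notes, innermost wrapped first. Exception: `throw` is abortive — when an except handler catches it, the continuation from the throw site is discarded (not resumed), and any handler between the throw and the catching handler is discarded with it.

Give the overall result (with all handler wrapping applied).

Step-by-step:
ask @ H1 ⇒ 8
ask @ H1 ⇒ 8
H0 returns 11
H1 returns 11
H2 returns (11, ())
H3 returns [(11, ())]
= [(11, ())]

Answer: [(11, ())]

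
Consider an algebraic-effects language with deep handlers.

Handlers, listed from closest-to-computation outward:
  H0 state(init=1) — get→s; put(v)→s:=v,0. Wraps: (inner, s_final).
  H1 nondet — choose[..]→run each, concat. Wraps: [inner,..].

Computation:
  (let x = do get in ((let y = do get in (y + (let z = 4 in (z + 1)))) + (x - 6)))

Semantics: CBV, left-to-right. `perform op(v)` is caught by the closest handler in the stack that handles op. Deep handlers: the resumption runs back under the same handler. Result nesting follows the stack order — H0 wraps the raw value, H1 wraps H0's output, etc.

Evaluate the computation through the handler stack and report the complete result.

Answer: [(1, 1)]

Step-by-step:
get @ H0 ⇒ 1
get @ H0 ⇒ 1
H0 returns (1, 1)
H1 returns [(1, 1)]
= [(1, 1)]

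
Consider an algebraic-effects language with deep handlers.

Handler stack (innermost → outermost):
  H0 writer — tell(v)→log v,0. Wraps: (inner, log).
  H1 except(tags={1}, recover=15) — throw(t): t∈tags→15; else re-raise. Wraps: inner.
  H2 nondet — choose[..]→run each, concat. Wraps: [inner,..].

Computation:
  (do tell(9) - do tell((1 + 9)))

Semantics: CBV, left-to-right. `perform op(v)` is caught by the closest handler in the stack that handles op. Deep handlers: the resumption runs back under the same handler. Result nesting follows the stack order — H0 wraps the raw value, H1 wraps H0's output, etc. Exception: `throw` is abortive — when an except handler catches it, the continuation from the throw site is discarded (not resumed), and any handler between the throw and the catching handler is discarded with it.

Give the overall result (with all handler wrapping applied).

Answer: [(0, (9, 10))]

Step-by-step:
tell(9) @ H0 ⇒ log+=9
tell(10) @ H0 ⇒ log+=10
H0 returns (0, (9, 10))
H1 returns (0, (9, 10))
H2 returns [(0, (9, 10))]
= [(0, (9, 10))]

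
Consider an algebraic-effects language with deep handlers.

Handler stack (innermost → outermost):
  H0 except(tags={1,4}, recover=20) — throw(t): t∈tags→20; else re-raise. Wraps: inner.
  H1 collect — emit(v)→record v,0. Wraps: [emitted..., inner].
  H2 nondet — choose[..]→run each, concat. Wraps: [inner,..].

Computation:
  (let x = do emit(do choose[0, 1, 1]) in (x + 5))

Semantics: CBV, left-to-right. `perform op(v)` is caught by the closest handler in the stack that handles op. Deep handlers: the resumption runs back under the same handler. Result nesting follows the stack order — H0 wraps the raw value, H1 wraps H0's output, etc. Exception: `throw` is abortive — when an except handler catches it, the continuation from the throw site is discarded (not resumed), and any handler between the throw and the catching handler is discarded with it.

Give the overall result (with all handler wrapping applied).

Working:
choose[0, 1, 1] @ H2
  branch[0] choose=0:
    emit(0) @ H1 ⇒ out+=0
    H0 returns 5
    H1 returns [0, 5]
    H2 returns [[0, 5]]
  branch[1] choose=1:
    emit(1) @ H1 ⇒ out+=1
    H0 returns 5
    H1 returns [1, 5]
    H2 returns [[1, 5]]
  branch[2] choose=1:
    emit(1) @ H1 ⇒ out+=1
    H0 returns 5
    H1 returns [1, 5]
    H2 returns [[1, 5]]
= [[0, 5], [1, 5], [1, 5]]

Answer: [[0, 5], [1, 5], [1, 5]]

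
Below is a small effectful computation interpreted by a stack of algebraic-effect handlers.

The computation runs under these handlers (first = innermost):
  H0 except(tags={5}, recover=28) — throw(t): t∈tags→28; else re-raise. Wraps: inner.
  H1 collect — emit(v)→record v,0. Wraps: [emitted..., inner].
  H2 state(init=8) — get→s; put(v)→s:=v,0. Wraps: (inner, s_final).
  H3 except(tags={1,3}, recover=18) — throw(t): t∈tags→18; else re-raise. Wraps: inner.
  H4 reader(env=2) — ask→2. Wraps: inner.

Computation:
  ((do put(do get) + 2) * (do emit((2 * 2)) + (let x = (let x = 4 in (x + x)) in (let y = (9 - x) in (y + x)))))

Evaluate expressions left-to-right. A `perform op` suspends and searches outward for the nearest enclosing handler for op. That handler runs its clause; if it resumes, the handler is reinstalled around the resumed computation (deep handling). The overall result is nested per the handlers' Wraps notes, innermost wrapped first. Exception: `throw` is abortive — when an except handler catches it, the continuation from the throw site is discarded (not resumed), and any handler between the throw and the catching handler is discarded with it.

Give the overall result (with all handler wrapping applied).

Answer: ([4, 18], 8)

Step-by-step:
get @ H2 ⇒ 8
put(8) @ H2 ⇒ s:=8
emit(4) @ H1 ⇒ out+=4
H0 returns 18
H1 returns [4, 18]
H2 returns ([4, 18], 8)
H3 returns ([4, 18], 8)
H4 returns ([4, 18], 8)
= ([4, 18], 8)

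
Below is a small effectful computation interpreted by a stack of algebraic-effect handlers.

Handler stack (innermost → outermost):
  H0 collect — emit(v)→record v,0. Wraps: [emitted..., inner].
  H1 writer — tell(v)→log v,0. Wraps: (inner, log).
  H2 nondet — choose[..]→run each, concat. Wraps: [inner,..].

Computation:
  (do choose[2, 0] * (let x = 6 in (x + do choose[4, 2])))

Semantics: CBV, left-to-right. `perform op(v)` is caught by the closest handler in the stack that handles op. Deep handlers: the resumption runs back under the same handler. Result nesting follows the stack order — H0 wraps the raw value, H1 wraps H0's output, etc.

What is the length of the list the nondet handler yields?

Answer: 4

Working:
choose[2, 0] @ H2
  branch[0] choose=2:
    choose[4, 2] @ H2
      branch[0] choose=4:
        H0 returns [20]
        H1 returns ([20], ())
        H2 returns [([20], ())]
      branch[1] choose=2:
        H0 returns [16]
        H1 returns ([16], ())
        H2 returns [([16], ())]
  branch[1] choose=0:
    choose[4, 2] @ H2
      branch[0] choose=4:
        H0 returns [0]
        H1 returns ([0], ())
        H2 returns [([0], ())]
      branch[1] choose=2:
        H0 returns [0]
        H1 returns ([0], ())
        H2 returns [([0], ())]
= [([20], ()), ([16], ()), ([0], ()), ([0], ())]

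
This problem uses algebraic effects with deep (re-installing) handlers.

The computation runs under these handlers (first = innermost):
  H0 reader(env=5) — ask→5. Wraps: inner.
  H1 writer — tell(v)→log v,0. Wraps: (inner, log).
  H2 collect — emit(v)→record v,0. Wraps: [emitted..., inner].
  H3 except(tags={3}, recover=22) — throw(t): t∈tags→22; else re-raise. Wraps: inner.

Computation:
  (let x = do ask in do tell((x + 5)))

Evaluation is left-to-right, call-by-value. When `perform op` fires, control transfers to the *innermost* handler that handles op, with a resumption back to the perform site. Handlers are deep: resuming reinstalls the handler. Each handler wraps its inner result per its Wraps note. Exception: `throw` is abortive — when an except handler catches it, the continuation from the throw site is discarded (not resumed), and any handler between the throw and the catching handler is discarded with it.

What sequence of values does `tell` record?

Answer: (10)

Step-by-step:
ask @ H0 ⇒ 5
tell(10) @ H1 ⇒ log+=10
H0 returns 0
H1 returns (0, (10))
H2 returns [(0, (10))]
H3 returns [(0, (10))]
= [(0, (10))]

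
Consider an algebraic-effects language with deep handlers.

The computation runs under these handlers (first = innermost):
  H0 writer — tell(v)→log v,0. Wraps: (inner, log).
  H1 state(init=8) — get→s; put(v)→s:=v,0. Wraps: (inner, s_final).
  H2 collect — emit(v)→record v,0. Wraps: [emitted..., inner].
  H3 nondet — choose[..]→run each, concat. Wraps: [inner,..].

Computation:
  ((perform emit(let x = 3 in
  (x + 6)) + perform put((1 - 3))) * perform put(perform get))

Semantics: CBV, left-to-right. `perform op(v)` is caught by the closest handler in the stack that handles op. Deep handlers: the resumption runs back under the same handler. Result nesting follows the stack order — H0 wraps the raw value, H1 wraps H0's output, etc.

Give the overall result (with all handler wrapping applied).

Working:
emit(9) @ H2 ⇒ out+=9
put(-2) @ H1 ⇒ s:=-2
get @ H1 ⇒ -2
put(-2) @ H1 ⇒ s:=-2
H0 returns (0, ())
H1 returns ((0, ()), -2)
H2 returns [9, ((0, ()), -2)]
H3 returns [[9, ((0, ()), -2)]]
= [[9, ((0, ()), -2)]]

Answer: [[9, ((0, ()), -2)]]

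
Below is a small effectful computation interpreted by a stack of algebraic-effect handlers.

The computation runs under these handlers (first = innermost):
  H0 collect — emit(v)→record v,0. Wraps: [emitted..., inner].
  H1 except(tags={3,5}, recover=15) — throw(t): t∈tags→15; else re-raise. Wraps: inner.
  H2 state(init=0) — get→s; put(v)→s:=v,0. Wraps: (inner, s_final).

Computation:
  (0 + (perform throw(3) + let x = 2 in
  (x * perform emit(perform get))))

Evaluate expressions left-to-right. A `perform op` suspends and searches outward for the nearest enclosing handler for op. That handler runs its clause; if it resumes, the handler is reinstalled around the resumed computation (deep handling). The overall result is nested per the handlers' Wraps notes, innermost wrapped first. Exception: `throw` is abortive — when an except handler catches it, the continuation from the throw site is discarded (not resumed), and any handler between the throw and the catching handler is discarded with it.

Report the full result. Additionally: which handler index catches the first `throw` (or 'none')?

Step-by-step:
throw(3) @ H1 caught ⇒ 15
H2 returns (15, 0)
= (15, 0)

Answer: (15, 0) ; first throw caught by: H1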